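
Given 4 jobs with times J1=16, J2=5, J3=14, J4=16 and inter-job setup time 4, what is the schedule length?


Makespan = Σ processing + (n-1) × setup
= (16 + 5 + 14 + 16) + (4-1)×4
= 51 + 12
= 63 time units


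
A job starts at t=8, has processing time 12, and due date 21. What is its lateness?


Completion = 8 + 12 = 20
Lateness = C - d = 20 - 21
= -1


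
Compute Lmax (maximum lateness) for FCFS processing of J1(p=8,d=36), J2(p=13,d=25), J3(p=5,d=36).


Lateness per job (L = C - d):
  J1: C=8, d=36, L=-28
  J2: C=21, d=25, L=-4
  J3: C=26, d=36, L=-10
Lmax = max(-28, -4, -10)
= -4


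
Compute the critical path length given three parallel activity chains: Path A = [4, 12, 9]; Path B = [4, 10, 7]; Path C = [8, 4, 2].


Path A: 4 + 12 + 9 = 25
Path B: 4 + 10 + 7 = 21
Path C: 8 + 4 + 2 = 14
Critical path = longest = max(25, 21, 14)
= 25 (Path A)


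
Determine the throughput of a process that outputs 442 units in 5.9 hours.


Throughput = units / time
= 442 / 5.9
= 74.9 units/hour


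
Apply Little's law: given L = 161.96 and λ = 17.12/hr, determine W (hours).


Little's law: L = λW → W = L / λ
= 161.96 / 17.12
= 9.46 hours


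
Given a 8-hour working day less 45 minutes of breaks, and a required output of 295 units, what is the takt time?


Available = 8×60 - 45 = 435 min
Takt time = 435 / 295
= 1.47 min/unit


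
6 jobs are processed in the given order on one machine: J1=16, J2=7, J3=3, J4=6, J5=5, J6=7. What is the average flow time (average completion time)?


Completion times:
  J1: completes at 16
  J2: completes at 23
  J3: completes at 26
  J4: completes at 32
  J5: completes at 37
  J6: completes at 44
Sum = 178
Average = 178/6
= 29.67


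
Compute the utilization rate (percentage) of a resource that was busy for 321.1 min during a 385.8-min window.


Utilization = busy / total × 100
= 321.1 / 385.8 × 100
= 83.2%


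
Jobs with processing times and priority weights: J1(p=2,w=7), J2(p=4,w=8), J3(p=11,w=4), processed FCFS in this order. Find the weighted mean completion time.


Completion times:
  J1: C=2, w×C=7×2=14
  J2: C=6, w×C=8×6=48
  J3: C=17, w×C=4×17=68
Sum w×C = 130
Sum w = 19
Weighted avg = 130/19
= 6.84


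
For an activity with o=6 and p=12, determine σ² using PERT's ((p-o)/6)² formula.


σ² = ((p - o) / 6)² = (p - o)² / 36
= (12 - 6)² / 36
= 6² / 36
= 36 / 36
= 1.0000


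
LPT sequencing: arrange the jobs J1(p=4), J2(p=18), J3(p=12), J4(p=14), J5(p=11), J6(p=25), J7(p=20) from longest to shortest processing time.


LPT: sort by longest processing time first
  J6: p=25
  J7: p=20
  J2: p=18
  J4: p=14
  J3: p=12
  J5: p=11
  J1: p=4
Order: J6 → J7 → J2 → J4 → J3 → J5 → J1


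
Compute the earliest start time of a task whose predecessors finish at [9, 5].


ES = max of all predecessor completion times
Predecessors: [9, 5]
ES = max(9, 5)
= 9


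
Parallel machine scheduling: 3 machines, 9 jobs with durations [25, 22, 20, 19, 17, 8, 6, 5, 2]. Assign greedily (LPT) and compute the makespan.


Jobs (LPT sorted): [25, 22, 20, 19, 17, 8, 6, 5, 2]
Machines: 3
  J=25 → Machine 1 (load: 0+25=25)
  J=22 → Machine 2 (load: 0+22=22)
  J=20 → Machine 3 (load: 0+20=20)
  J=19 → Machine 3 (load: 20+19=39)
  J=17 → Machine 2 (load: 22+17=39)
  J=8 → Machine 1 (load: 25+8=33)
  J=6 → Machine 1 (load: 33+6=39)
  J=5 → Machine 1 (load: 39+5=44)
  J=2 → Machine 2 (load: 39+2=41)
Machine loads: [44, 41, 39]
Makespan = max = 44 time units


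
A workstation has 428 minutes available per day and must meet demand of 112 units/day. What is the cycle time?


Cycle time = available time / demand
= 428 / 112
= 3.82 min/unit


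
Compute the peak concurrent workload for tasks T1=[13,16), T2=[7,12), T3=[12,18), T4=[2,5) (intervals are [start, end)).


Check each time point for overlaps:
  t=13: 2 tasks active (T1, T3)
Max concurrent = 2


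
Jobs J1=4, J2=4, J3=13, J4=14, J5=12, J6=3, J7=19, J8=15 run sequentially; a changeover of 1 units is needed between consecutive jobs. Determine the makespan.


Makespan = Σ processing + (n-1) × setup
= (4 + 4 + 13 + 14 + 12 + 3 + 19 + 15) + (8-1)×1
= 84 + 7
= 91 time units


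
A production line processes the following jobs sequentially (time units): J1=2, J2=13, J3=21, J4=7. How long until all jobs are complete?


Sequential makespan: sum all processing times
= 2 + 13 + 21 + 7
= 43 time units


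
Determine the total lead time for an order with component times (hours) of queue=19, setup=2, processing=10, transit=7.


Lead time = queue + setup + processing + transit
= 19 + 2 + 10 + 7
= 38 hours


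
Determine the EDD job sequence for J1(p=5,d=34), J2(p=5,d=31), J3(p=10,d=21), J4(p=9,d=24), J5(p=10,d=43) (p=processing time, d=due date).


EDD: sort by earliest due date
  J3: d=21, p=10
  J4: d=24, p=9
  J2: d=31, p=5
  J1: d=34, p=5
  J5: d=43, p=10
Order: J3 → J4 → J2 → J1 → J5


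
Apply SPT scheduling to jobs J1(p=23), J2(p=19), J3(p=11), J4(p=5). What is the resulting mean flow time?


SPT order: J4 → J3 → J2 → J1
Completion times:
  J4: C=5
  J3: C=16
  J2: C=35
  J1: C=58
Sum = 114, n = 4
Mean flow = 114/4
= 28.50


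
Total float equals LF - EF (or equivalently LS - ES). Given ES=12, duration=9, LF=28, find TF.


EF = ES + duration = 12 + 9 = 21
LS = LF - duration = 28 - 9 = 19
Total Float = LF - EF = 28 - 21
(or LS - ES = 19 - 12)
= 7


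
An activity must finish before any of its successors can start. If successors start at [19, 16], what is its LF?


LF = min of all successor start times
Successors start at: [19, 16]
LF = min(19, 16)
= 16


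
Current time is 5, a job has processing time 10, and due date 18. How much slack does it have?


Slack = due - current_time - processing
= 18 - 5 - 10
= 3


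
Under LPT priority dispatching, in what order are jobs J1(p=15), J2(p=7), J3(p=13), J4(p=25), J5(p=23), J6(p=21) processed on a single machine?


LPT: sort by longest processing time first
  J4: p=25
  J5: p=23
  J6: p=21
  J1: p=15
  J3: p=13
  J2: p=7
Order: J4 → J5 → J6 → J1 → J3 → J2


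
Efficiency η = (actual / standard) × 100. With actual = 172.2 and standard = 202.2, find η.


Efficiency = (actual / standard) × 100
= (172.2 / 202.2) × 100
= 85.2%


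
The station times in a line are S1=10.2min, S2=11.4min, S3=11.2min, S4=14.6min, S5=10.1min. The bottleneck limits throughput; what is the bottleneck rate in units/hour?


Bottleneck = longest station time
Station times: [10.2, 11.4, 11.2, 14.6, 10.1]
Max = 14.6 min
Rate = 60 / 14.6
= 4.11 units/hour (bottleneck: 14.6min)


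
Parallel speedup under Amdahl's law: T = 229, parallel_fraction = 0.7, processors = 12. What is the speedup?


Amdahl's law: T_p = T × ((1-p) + p/N)
= 229 × ((1-0.7) + 0.7/12)
= 229 × (0.30 + 0.0583)
= 229 × 0.3583
= 82.06
Speedup = 229/82.06
= 2.79×


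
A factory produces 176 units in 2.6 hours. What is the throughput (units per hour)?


Throughput = units / time
= 176 / 2.6
= 67.7 units/hour


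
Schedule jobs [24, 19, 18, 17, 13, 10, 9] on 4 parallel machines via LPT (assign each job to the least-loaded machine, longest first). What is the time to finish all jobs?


Jobs (LPT sorted): [24, 19, 18, 17, 13, 10, 9]
Machines: 4
  J=24 → Machine 1 (load: 0+24=24)
  J=19 → Machine 2 (load: 0+19=19)
  J=18 → Machine 3 (load: 0+18=18)
  J=17 → Machine 4 (load: 0+17=17)
  J=13 → Machine 4 (load: 17+13=30)
  J=10 → Machine 3 (load: 18+10=28)
  J=9 → Machine 2 (load: 19+9=28)
Machine loads: [24, 28, 28, 30]
Makespan = max = 30 time units


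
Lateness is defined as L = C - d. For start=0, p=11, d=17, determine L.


Completion = 0 + 11 = 11
Lateness = C - d = 11 - 17
= -6


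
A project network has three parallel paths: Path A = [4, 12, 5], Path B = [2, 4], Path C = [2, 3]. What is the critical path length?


Path A: 4 + 12 + 5 = 21
Path B: 2 + 4 = 6
Path C: 2 + 3 = 5
Critical path = longest = max(21, 6, 5)
= 21 (Path A)


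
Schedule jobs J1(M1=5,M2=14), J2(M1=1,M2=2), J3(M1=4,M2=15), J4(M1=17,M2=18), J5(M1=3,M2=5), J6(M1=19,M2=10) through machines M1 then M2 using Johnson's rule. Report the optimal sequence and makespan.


Johnson's rule:
Group 1 (M1≤M2, sort by M1): ['J2', 'J5', 'J3', 'J1', 'J4']
Group 2 (M1>M2, sort desc M2): ['J6']
Sequence: J2 → J5 → J3 → J1 → J4 → J6
Makespan calculation:
  J2: M1 done=1, M2 done=3
  J5: M1 done=4, M2 done=9
  J3: M1 done=8, M2 done=24
  J1: M1 done=13, M2 done=38
  J4: M1 done=30, M2 done=56
  J6: M1 done=49, M2 done=66
= Sequence: J2 → J5 → J3 → J1 → J4 → J6, Makespan: 66


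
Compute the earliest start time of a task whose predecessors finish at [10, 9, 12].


ES = max of all predecessor completion times
Predecessors: [10, 9, 12]
ES = max(10, 9, 12)
= 12


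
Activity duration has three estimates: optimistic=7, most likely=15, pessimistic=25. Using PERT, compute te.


te = (o + 4m + p) / 6
= (7 + 4×15 + 25) / 6
= (7 + 60 + 25) / 6
= 92 / 6
= 15.33


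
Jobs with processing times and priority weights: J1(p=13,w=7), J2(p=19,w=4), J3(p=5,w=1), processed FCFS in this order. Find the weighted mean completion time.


Completion times:
  J1: C=13, w×C=7×13=91
  J2: C=32, w×C=4×32=128
  J3: C=37, w×C=1×37=37
Sum w×C = 256
Sum w = 12
Weighted avg = 256/12
= 21.33


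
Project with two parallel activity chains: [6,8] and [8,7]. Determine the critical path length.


Path A: 6 + 8 = 14
Path B: 8 + 7 = 15
Critical path = longest = max(14, 15)
= 15 (Path B)


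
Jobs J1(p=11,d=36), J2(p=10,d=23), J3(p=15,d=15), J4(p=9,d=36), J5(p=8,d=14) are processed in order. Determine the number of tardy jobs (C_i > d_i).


Completion vs due date:
  J1: C=11, d=36 → on time
  J2: C=21, d=23 → on time
  J3: C=36, d=15 → TARDY
  J4: C=45, d=36 → TARDY
  J5: C=53, d=14 → TARDY
Tardy jobs: J3, J4, J5
Count = 3


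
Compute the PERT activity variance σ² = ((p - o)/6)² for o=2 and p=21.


σ² = ((p - o) / 6)² = (p - o)² / 36
= (21 - 2)² / 36
= 19² / 36
= 361 / 36
= 10.0278


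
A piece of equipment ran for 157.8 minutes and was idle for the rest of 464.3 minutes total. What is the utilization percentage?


Utilization = busy / total × 100
= 157.8 / 464.3 × 100
= 34.0%


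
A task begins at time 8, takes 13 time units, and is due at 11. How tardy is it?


Completion = start + processing = 8 + 13 = 21
Tardiness = max(0, C - d) = max(0, 21 - 11)
= max(0, 10)
= 10


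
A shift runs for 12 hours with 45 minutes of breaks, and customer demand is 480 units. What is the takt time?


Available = 12×60 - 45 = 675 min
Takt time = 675 / 480
= 1.41 min/unit


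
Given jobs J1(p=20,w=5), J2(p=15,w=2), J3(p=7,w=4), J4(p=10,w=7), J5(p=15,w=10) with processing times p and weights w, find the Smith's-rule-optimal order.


WSPT (Smith's rule): sort by p/w ascending
  J4: p/w = 10/7 = 1.429
  J5: p/w = 15/10 = 1.500
  J3: p/w = 7/4 = 1.750
  J1: p/w = 20/5 = 4.000
  J2: p/w = 15/2 = 7.500
Order: J4 → J5 → J3 → J1 → J2


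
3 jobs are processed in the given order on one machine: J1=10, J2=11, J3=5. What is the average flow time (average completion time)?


Completion times:
  J1: completes at 10
  J2: completes at 21
  J3: completes at 26
Sum = 57
Average = 57/3
= 19.00


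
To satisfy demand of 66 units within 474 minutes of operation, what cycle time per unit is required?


Cycle time = available time / demand
= 474 / 66
= 7.18 min/unit


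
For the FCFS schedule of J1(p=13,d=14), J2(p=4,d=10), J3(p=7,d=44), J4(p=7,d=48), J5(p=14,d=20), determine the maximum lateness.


Lateness per job (L = C - d):
  J1: C=13, d=14, L=-1
  J2: C=17, d=10, L=7
  J3: C=24, d=44, L=-20
  J4: C=31, d=48, L=-17
  J5: C=45, d=20, L=25
Lmax = max(-1, 7, -20, -17, 25)
= 25


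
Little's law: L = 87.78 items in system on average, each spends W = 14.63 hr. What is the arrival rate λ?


Little's law: L = λW → λ = L / W
= 87.78 / 14.63
= 6.00 per hour


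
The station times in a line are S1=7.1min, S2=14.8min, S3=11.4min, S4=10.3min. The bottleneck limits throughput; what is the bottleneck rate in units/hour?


Bottleneck = longest station time
Station times: [7.1, 14.8, 11.4, 10.3]
Max = 14.8 min
Rate = 60 / 14.8
= 4.05 units/hour (bottleneck: 14.8min)


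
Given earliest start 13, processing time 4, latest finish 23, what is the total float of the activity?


EF = ES + duration = 13 + 4 = 17
LS = LF - duration = 23 - 4 = 19
Total Float = LF - EF = 23 - 17
(or LS - ES = 19 - 13)
= 6


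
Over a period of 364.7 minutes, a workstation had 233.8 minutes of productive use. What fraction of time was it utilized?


Utilization = busy / total × 100
= 233.8 / 364.7 × 100
= 64.1%


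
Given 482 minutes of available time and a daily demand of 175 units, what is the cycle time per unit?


Cycle time = available time / demand
= 482 / 175
= 2.75 min/unit


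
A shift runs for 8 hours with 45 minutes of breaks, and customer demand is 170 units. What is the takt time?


Available = 8×60 - 45 = 435 min
Takt time = 435 / 170
= 2.56 min/unit


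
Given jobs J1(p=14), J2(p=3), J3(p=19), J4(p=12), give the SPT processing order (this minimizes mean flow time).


SPT: sort by shortest processing time
  J2: p=3
  J4: p=12
  J1: p=14
  J3: p=19
Order: J2 → J4 → J1 → J3


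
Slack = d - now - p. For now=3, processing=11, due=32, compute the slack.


Slack = due - current_time - processing
= 32 - 3 - 11
= 18


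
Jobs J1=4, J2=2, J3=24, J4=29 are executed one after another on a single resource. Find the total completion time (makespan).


Sequential makespan: sum all processing times
= 4 + 2 + 24 + 29
= 59 time units


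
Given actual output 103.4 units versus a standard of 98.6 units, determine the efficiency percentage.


Efficiency = (actual / standard) × 100
= (103.4 / 98.6) × 100
= 104.9%


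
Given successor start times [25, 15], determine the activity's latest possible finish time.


LF = min of all successor start times
Successors start at: [25, 15]
LF = min(25, 15)
= 15


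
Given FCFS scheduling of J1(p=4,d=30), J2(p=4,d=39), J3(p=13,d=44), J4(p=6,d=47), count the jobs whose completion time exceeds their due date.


Completion vs due date:
  J1: C=4, d=30 → on time
  J2: C=8, d=39 → on time
  J3: C=21, d=44 → on time
  J4: C=27, d=47 → on time
Tardy jobs: none
Count = 0


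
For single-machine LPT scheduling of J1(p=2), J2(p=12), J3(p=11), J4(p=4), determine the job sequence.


LPT: sort by longest processing time first
  J2: p=12
  J3: p=11
  J4: p=4
  J1: p=2
Order: J2 → J3 → J4 → J1


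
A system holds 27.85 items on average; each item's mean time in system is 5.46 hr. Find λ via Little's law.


Little's law: L = λW → λ = L / W
= 27.85 / 5.46
= 5.10 per hour


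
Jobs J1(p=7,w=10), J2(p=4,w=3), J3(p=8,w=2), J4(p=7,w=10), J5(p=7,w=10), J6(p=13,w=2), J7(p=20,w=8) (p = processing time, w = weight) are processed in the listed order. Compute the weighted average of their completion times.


Completion times:
  J1: C=7, w×C=10×7=70
  J2: C=11, w×C=3×11=33
  J3: C=19, w×C=2×19=38
  J4: C=26, w×C=10×26=260
  J5: C=33, w×C=10×33=330
  J6: C=46, w×C=2×46=92
  J7: C=66, w×C=8×66=528
Sum w×C = 1351
Sum w = 45
Weighted avg = 1351/45
= 30.02


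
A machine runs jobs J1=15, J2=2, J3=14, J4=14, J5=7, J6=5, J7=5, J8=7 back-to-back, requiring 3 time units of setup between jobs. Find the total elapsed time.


Makespan = Σ processing + (n-1) × setup
= (15 + 2 + 14 + 14 + 7 + 5 + 5 + 7) + (8-1)×3
= 69 + 21
= 90 time units


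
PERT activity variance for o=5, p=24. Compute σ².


σ² = ((p - o) / 6)² = (p - o)² / 36
= (24 - 5)² / 36
= 19² / 36
= 361 / 36
= 10.0278


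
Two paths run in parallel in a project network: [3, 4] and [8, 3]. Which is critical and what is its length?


Path A: 3 + 4 = 7
Path B: 8 + 3 = 11
Critical path = longest = max(7, 11)
= 11 (Path B)


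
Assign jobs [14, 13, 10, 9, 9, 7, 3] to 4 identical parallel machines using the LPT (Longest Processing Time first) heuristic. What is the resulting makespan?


Jobs (LPT sorted): [14, 13, 10, 9, 9, 7, 3]
Machines: 4
  J=14 → Machine 1 (load: 0+14=14)
  J=13 → Machine 2 (load: 0+13=13)
  J=10 → Machine 3 (load: 0+10=10)
  J=9 → Machine 4 (load: 0+9=9)
  J=9 → Machine 4 (load: 9+9=18)
  J=7 → Machine 3 (load: 10+7=17)
  J=3 → Machine 2 (load: 13+3=16)
Machine loads: [14, 16, 17, 18]
Makespan = max = 18 time units


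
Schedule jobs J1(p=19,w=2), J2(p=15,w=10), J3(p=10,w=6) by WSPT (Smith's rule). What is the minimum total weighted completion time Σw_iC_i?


WSPT order (by p/w): J2 → J3 → J1
  J2: C=15, w·C=10×15=150
  J3: C=25, w·C=6×25=150
  J1: C=44, w·C=2×44=88
Σ w·C = 388
= 388


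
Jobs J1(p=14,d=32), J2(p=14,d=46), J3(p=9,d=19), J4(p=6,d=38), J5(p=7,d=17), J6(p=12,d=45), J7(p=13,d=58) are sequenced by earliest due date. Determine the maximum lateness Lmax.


EDD order: J5 → J3 → J1 → J4 → J6 → J2 → J7
Completion and lateness:
  J5: C=7, d=17, L=7-17=-10
  J3: C=16, d=19, L=16-19=-3
  J1: C=30, d=32, L=30-32=-2
  J4: C=36, d=38, L=36-38=-2
  J6: C=48, d=45, L=48-45=3
  J2: C=62, d=46, L=62-46=16
  J7: C=75, d=58, L=75-58=17
Lmax = max(-10, -3, -2, -2, 3, 16, 17)
= 17


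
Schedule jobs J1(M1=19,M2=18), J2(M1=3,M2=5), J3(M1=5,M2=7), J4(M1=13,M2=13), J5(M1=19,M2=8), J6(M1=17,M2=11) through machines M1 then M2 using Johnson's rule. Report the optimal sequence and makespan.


Johnson's rule:
Group 1 (M1≤M2, sort by M1): ['J2', 'J3', 'J4']
Group 2 (M1>M2, sort desc M2): ['J1', 'J6', 'J5']
Sequence: J2 → J3 → J4 → J1 → J6 → J5
Makespan calculation:
  J2: M1 done=3, M2 done=8
  J3: M1 done=8, M2 done=15
  J4: M1 done=21, M2 done=34
  J1: M1 done=40, M2 done=58
  J6: M1 done=57, M2 done=69
  J5: M1 done=76, M2 done=84
= Sequence: J2 → J3 → J4 → J1 → J6 → J5, Makespan: 84


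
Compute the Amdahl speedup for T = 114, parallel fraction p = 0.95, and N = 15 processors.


Amdahl's law: T_p = T × ((1-p) + p/N)
= 114 × ((1-0.95) + 0.95/15)
= 114 × (0.05 + 0.0633)
= 114 × 0.1133
= 12.92
Speedup = 114/12.92
= 8.82×


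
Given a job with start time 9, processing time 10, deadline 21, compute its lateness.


Completion = 9 + 10 = 19
Lateness = C - d = 19 - 21
= -2


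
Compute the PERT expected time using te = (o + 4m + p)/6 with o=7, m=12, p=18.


te = (o + 4m + p) / 6
= (7 + 4×12 + 18) / 6
= (7 + 48 + 18) / 6
= 73 / 6
= 12.17


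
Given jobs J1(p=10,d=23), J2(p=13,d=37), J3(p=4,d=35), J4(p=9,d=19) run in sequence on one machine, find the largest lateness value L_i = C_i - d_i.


Lateness per job (L = C - d):
  J1: C=10, d=23, L=-13
  J2: C=23, d=37, L=-14
  J3: C=27, d=35, L=-8
  J4: C=36, d=19, L=17
Lmax = max(-13, -14, -8, 17)
= 17


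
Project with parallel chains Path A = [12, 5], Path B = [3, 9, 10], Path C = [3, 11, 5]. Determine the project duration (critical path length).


Path A: 12 + 5 = 17
Path B: 3 + 9 + 10 = 22
Path C: 3 + 11 + 5 = 19
Critical path = longest = max(17, 22, 19)
= 22 (Path B)


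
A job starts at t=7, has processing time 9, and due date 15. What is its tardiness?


Completion = start + processing = 7 + 9 = 16
Tardiness = max(0, C - d) = max(0, 16 - 15)
= max(0, 1)
= 1


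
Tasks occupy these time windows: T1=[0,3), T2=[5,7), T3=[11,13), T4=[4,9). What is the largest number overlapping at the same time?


Check each time point for overlaps:
  t=5: 2 tasks active (T2, T4)
Max concurrent = 2


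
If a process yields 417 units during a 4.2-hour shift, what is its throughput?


Throughput = units / time
= 417 / 4.2
= 99.3 units/hour


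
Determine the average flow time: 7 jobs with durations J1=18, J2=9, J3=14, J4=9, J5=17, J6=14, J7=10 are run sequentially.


Completion times:
  J1: completes at 18
  J2: completes at 27
  J3: completes at 41
  J4: completes at 50
  J5: completes at 67
  J6: completes at 81
  J7: completes at 91
Sum = 375
Average = 375/7
= 53.57


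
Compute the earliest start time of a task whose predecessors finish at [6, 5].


ES = max of all predecessor completion times
Predecessors: [6, 5]
ES = max(6, 5)
= 6


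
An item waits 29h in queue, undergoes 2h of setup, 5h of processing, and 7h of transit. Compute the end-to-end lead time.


Lead time = queue + setup + processing + transit
= 29 + 2 + 5 + 7
= 43 hours


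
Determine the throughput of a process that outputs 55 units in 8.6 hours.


Throughput = units / time
= 55 / 8.6
= 6.4 units/hour


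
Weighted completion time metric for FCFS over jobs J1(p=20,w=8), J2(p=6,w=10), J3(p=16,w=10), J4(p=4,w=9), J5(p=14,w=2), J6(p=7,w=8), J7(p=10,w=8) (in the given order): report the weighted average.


Completion times:
  J1: C=20, w×C=8×20=160
  J2: C=26, w×C=10×26=260
  J3: C=42, w×C=10×42=420
  J4: C=46, w×C=9×46=414
  J5: C=60, w×C=2×60=120
  J6: C=67, w×C=8×67=536
  J7: C=77, w×C=8×77=616
Sum w×C = 2526
Sum w = 55
Weighted avg = 2526/55
= 45.93


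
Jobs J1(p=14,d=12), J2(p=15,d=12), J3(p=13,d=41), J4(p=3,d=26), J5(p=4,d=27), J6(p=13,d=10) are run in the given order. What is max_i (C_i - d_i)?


Lateness per job (L = C - d):
  J1: C=14, d=12, L=2
  J2: C=29, d=12, L=17
  J3: C=42, d=41, L=1
  J4: C=45, d=26, L=19
  J5: C=49, d=27, L=22
  J6: C=62, d=10, L=52
Lmax = max(2, 17, 1, 19, 22, 52)
= 52


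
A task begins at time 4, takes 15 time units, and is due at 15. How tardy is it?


Completion = start + processing = 4 + 15 = 19
Tardiness = max(0, C - d) = max(0, 19 - 15)
= max(0, 4)
= 4


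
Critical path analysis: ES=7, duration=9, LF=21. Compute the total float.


EF = ES + duration = 7 + 9 = 16
LS = LF - duration = 21 - 9 = 12
Total Float = LF - EF = 21 - 16
(or LS - ES = 12 - 7)
= 5


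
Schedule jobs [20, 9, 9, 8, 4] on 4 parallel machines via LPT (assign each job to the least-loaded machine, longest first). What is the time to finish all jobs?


Jobs (LPT sorted): [20, 9, 9, 8, 4]
Machines: 4
  J=20 → Machine 1 (load: 0+20=20)
  J=9 → Machine 2 (load: 0+9=9)
  J=9 → Machine 3 (load: 0+9=9)
  J=8 → Machine 4 (load: 0+8=8)
  J=4 → Machine 4 (load: 8+4=12)
Machine loads: [20, 9, 9, 12]
Makespan = max = 20 time units


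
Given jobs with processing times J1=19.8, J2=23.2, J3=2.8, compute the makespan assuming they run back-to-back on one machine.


Sequential makespan: sum all processing times
= 19.8 + 23.2 + 2.8
= 45.8 time units


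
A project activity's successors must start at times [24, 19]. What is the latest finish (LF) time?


LF = min of all successor start times
Successors start at: [24, 19]
LF = min(24, 19)
= 19


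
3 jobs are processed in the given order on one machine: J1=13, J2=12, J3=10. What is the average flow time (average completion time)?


Completion times:
  J1: completes at 13
  J2: completes at 25
  J3: completes at 35
Sum = 73
Average = 73/3
= 24.33


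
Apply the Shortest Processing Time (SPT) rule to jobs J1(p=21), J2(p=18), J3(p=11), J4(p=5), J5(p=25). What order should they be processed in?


SPT: sort by shortest processing time
  J4: p=5
  J3: p=11
  J2: p=18
  J1: p=21
  J5: p=25
Order: J4 → J3 → J2 → J1 → J5


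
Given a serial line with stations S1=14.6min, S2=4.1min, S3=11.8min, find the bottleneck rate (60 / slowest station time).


Bottleneck = longest station time
Station times: [14.6, 4.1, 11.8]
Max = 14.6 min
Rate = 60 / 14.6
= 4.11 units/hour (bottleneck: 14.6min)


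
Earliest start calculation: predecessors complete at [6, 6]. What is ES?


ES = max of all predecessor completion times
Predecessors: [6, 6]
ES = max(6, 6)
= 6


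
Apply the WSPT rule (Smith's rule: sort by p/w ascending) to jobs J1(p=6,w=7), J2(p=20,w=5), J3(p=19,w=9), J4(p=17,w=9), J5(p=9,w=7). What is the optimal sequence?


WSPT (Smith's rule): sort by p/w ascending
  J1: p/w = 6/7 = 0.857
  J5: p/w = 9/7 = 1.286
  J4: p/w = 17/9 = 1.889
  J3: p/w = 19/9 = 2.111
  J2: p/w = 20/5 = 4.000
Order: J1 → J5 → J4 → J3 → J2


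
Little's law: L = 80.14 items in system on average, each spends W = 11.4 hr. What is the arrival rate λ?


Little's law: L = λW → λ = L / W
= 80.14 / 11.4
= 7.03 per hour


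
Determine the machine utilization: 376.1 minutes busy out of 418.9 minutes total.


Utilization = busy / total × 100
= 376.1 / 418.9 × 100
= 89.8%


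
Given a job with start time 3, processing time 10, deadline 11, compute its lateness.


Completion = 3 + 10 = 13
Lateness = C - d = 13 - 11
= 2


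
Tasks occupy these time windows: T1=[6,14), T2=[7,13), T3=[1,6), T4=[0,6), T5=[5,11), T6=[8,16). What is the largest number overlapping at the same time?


Check each time point for overlaps:
  t=8: 4 tasks active (T1, T2, T5, T6)
Max concurrent = 4


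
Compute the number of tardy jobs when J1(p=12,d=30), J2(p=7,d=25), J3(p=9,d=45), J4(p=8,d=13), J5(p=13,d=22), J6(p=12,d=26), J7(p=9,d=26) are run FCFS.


Completion vs due date:
  J1: C=12, d=30 → on time
  J2: C=19, d=25 → on time
  J3: C=28, d=45 → on time
  J4: C=36, d=13 → TARDY
  J5: C=49, d=22 → TARDY
  J6: C=61, d=26 → TARDY
  J7: C=70, d=26 → TARDY
Tardy jobs: J4, J5, J6, J7
Count = 4


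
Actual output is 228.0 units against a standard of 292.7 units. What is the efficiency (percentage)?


Efficiency = (actual / standard) × 100
= (228.0 / 292.7) × 100
= 77.9%


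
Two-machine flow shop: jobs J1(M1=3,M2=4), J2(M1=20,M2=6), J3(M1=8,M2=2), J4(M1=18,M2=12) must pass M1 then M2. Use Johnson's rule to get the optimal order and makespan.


Johnson's rule:
Group 1 (M1≤M2, sort by M1): ['J1']
Group 2 (M1>M2, sort desc M2): ['J4', 'J2', 'J3']
Sequence: J1 → J4 → J2 → J3
Makespan calculation:
  J1: M1 done=3, M2 done=7
  J4: M1 done=21, M2 done=33
  J2: M1 done=41, M2 done=47
  J3: M1 done=49, M2 done=51
= Sequence: J1 → J4 → J2 → J3, Makespan: 51


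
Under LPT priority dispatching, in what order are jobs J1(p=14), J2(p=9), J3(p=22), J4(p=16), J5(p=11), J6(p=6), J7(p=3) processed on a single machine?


LPT: sort by longest processing time first
  J3: p=22
  J4: p=16
  J1: p=14
  J5: p=11
  J2: p=9
  J6: p=6
  J7: p=3
Order: J3 → J4 → J1 → J5 → J2 → J6 → J7


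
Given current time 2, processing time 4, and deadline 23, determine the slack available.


Slack = due - current_time - processing
= 23 - 2 - 4
= 17


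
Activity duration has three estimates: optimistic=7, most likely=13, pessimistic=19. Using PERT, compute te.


te = (o + 4m + p) / 6
= (7 + 4×13 + 19) / 6
= (7 + 52 + 19) / 6
= 78 / 6
= 13.00


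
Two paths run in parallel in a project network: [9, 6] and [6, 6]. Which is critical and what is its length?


Path A: 9 + 6 = 15
Path B: 6 + 6 = 12
Critical path = longest = max(15, 12)
= 15 (Path A)


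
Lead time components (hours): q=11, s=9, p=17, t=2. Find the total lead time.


Lead time = queue + setup + processing + transit
= 11 + 9 + 17 + 2
= 39 hours


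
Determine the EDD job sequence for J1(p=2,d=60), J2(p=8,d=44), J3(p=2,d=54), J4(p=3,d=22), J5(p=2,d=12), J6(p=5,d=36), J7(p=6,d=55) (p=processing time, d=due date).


EDD: sort by earliest due date
  J5: d=12, p=2
  J4: d=22, p=3
  J6: d=36, p=5
  J2: d=44, p=8
  J3: d=54, p=2
  J7: d=55, p=6
  J1: d=60, p=2
Order: J5 → J4 → J6 → J2 → J3 → J7 → J1


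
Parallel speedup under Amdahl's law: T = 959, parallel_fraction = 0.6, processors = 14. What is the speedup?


Amdahl's law: T_p = T × ((1-p) + p/N)
= 959 × ((1-0.6) + 0.6/14)
= 959 × (0.40 + 0.0429)
= 959 × 0.4429
= 424.70
Speedup = 959/424.70
= 2.26×


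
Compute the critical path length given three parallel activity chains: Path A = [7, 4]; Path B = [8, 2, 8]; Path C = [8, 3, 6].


Path A: 7 + 4 = 11
Path B: 8 + 2 + 8 = 18
Path C: 8 + 3 + 6 = 17
Critical path = longest = max(11, 18, 17)
= 18 (Path B)


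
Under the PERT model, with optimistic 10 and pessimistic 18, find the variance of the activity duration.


σ² = ((p - o) / 6)² = (p - o)² / 36
= (18 - 10)² / 36
= 8² / 36
= 64 / 36
= 1.7778


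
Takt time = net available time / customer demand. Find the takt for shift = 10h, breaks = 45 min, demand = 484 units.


Available = 10×60 - 45 = 555 min
Takt time = 555 / 484
= 1.15 min/unit


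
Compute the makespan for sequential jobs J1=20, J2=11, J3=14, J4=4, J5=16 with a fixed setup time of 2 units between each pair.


Makespan = Σ processing + (n-1) × setup
= (20 + 11 + 14 + 4 + 16) + (5-1)×2
= 65 + 8
= 73 time units


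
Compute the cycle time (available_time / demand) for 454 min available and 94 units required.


Cycle time = available time / demand
= 454 / 94
= 4.83 min/unit


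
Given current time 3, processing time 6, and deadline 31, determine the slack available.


Slack = due - current_time - processing
= 31 - 3 - 6
= 22


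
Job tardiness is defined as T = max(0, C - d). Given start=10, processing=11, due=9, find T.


Completion = start + processing = 10 + 11 = 21
Tardiness = max(0, C - d) = max(0, 21 - 9)
= max(0, 12)
= 12


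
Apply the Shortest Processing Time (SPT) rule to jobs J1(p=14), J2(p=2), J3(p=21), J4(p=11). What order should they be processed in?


SPT: sort by shortest processing time
  J2: p=2
  J4: p=11
  J1: p=14
  J3: p=21
Order: J2 → J4 → J1 → J3


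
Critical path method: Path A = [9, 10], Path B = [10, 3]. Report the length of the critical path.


Path A: 9 + 10 = 19
Path B: 10 + 3 = 13
Critical path = longest = max(19, 13)
= 19 (Path A)


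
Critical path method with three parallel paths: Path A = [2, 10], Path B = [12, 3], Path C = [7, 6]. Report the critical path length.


Path A: 2 + 10 = 12
Path B: 12 + 3 = 15
Path C: 7 + 6 = 13
Critical path = longest = max(12, 15, 13)
= 15 (Path B)


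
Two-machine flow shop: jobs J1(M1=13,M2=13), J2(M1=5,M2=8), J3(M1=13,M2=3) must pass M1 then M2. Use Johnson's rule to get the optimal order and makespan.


Johnson's rule:
Group 1 (M1≤M2, sort by M1): ['J2', 'J1']
Group 2 (M1>M2, sort desc M2): ['J3']
Sequence: J2 → J1 → J3
Makespan calculation:
  J2: M1 done=5, M2 done=13
  J1: M1 done=18, M2 done=31
  J3: M1 done=31, M2 done=34
= Sequence: J2 → J1 → J3, Makespan: 34


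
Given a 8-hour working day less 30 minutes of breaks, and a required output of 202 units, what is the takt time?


Available = 8×60 - 30 = 450 min
Takt time = 450 / 202
= 2.23 min/unit


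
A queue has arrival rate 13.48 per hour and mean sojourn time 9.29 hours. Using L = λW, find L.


Little's law: L = λ × W
= 13.48 × 9.29
= 125.23


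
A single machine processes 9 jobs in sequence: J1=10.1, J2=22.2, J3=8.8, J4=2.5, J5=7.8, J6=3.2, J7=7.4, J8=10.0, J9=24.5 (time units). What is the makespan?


Sequential makespan: sum all processing times
= 10.1 + 22.2 + 8.8 + 2.5 + 7.8 + 3.2 + 7.4 + 10.0 + 24.5
= 96.5 time units


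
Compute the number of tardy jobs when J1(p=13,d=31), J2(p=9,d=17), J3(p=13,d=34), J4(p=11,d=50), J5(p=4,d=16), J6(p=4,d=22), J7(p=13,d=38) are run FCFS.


Completion vs due date:
  J1: C=13, d=31 → on time
  J2: C=22, d=17 → TARDY
  J3: C=35, d=34 → TARDY
  J4: C=46, d=50 → on time
  J5: C=50, d=16 → TARDY
  J6: C=54, d=22 → TARDY
  J7: C=67, d=38 → TARDY
Tardy jobs: J2, J3, J5, J6, J7
Count = 5


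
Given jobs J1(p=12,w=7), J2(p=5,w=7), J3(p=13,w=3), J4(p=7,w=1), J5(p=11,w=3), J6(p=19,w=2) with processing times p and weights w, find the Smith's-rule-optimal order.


WSPT (Smith's rule): sort by p/w ascending
  J2: p/w = 5/7 = 0.714
  J1: p/w = 12/7 = 1.714
  J5: p/w = 11/3 = 3.667
  J3: p/w = 13/3 = 4.333
  J4: p/w = 7/1 = 7.000
  J6: p/w = 19/2 = 9.500
Order: J2 → J1 → J5 → J3 → J4 → J6


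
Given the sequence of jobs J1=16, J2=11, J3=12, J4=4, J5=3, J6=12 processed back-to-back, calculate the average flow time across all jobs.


Completion times:
  J1: completes at 16
  J2: completes at 27
  J3: completes at 39
  J4: completes at 43
  J5: completes at 46
  J6: completes at 58
Sum = 229
Average = 229/6
= 38.17


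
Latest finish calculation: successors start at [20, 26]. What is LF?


LF = min of all successor start times
Successors start at: [20, 26]
LF = min(20, 26)
= 20


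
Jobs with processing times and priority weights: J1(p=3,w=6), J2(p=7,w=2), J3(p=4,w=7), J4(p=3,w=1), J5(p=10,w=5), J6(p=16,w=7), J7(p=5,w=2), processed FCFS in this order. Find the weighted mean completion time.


Completion times:
  J1: C=3, w×C=6×3=18
  J2: C=10, w×C=2×10=20
  J3: C=14, w×C=7×14=98
  J4: C=17, w×C=1×17=17
  J5: C=27, w×C=5×27=135
  J6: C=43, w×C=7×43=301
  J7: C=48, w×C=2×48=96
Sum w×C = 685
Sum w = 30
Weighted avg = 685/30
= 22.83


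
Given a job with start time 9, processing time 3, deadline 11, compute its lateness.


Completion = 9 + 3 = 12
Lateness = C - d = 12 - 11
= 1


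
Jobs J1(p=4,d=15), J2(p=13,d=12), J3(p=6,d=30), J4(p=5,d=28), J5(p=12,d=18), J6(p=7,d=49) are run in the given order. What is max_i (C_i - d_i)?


Lateness per job (L = C - d):
  J1: C=4, d=15, L=-11
  J2: C=17, d=12, L=5
  J3: C=23, d=30, L=-7
  J4: C=28, d=28, L=0
  J5: C=40, d=18, L=22
  J6: C=47, d=49, L=-2
Lmax = max(-11, 5, -7, 0, 22, -2)
= 22


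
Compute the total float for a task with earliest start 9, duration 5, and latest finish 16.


EF = ES + duration = 9 + 5 = 14
LS = LF - duration = 16 - 5 = 11
Total Float = LF - EF = 16 - 14
(or LS - ES = 11 - 9)
= 2


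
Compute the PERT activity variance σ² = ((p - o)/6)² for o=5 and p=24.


σ² = ((p - o) / 6)² = (p - o)² / 36
= (24 - 5)² / 36
= 19² / 36
= 361 / 36
= 10.0278


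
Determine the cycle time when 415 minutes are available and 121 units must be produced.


Cycle time = available time / demand
= 415 / 121
= 3.43 min/unit


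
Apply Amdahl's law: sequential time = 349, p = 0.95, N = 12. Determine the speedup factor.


Amdahl's law: T_p = T × ((1-p) + p/N)
= 349 × ((1-0.95) + 0.95/12)
= 349 × (0.05 + 0.0792)
= 349 × 0.1292
= 45.08
Speedup = 349/45.08
= 7.74×


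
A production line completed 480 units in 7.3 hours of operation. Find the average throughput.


Throughput = units / time
= 480 / 7.3
= 65.8 units/hour


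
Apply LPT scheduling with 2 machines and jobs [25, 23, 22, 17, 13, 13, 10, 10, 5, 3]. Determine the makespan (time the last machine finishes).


Jobs (LPT sorted): [25, 23, 22, 17, 13, 13, 10, 10, 5, 3]
Machines: 2
  J=25 → Machine 1 (load: 0+25=25)
  J=23 → Machine 2 (load: 0+23=23)
  J=22 → Machine 2 (load: 23+22=45)
  J=17 → Machine 1 (load: 25+17=42)
  J=13 → Machine 1 (load: 42+13=55)
  J=13 → Machine 2 (load: 45+13=58)
  J=10 → Machine 1 (load: 55+10=65)
  J=10 → Machine 2 (load: 58+10=68)
  J=5 → Machine 1 (load: 65+5=70)
  J=3 → Machine 2 (load: 68+3=71)
Machine loads: [70, 71]
Makespan = max = 71 time units


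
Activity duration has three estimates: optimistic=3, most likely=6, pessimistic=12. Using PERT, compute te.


te = (o + 4m + p) / 6
= (3 + 4×6 + 12) / 6
= (3 + 24 + 12) / 6
= 39 / 6
= 6.50


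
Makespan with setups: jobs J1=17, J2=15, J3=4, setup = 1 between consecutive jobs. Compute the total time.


Makespan = Σ processing + (n-1) × setup
= (17 + 15 + 4) + (3-1)×1
= 36 + 2
= 38 time units


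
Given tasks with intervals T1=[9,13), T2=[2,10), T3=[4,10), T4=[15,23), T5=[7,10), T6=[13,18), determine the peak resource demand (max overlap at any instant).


Check each time point for overlaps:
  t=9: 4 tasks active (T1, T2, T3, T5)
Max concurrent = 4


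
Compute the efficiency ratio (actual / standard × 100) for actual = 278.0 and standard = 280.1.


Efficiency = (actual / standard) × 100
= (278.0 / 280.1) × 100
= 99.3%


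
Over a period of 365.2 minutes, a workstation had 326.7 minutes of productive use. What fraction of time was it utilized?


Utilization = busy / total × 100
= 326.7 / 365.2 × 100
= 89.5%


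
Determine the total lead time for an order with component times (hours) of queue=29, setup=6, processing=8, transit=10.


Lead time = queue + setup + processing + transit
= 29 + 6 + 8 + 10
= 53 hours


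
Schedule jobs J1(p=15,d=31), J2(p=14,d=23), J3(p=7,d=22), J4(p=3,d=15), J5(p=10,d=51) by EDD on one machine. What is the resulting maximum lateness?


EDD order: J4 → J3 → J2 → J1 → J5
Completion and lateness:
  J4: C=3, d=15, L=3-15=-12
  J3: C=10, d=22, L=10-22=-12
  J2: C=24, d=23, L=24-23=1
  J1: C=39, d=31, L=39-31=8
  J5: C=49, d=51, L=49-51=-2
Lmax = max(-12, -12, 1, 8, -2)
= 8


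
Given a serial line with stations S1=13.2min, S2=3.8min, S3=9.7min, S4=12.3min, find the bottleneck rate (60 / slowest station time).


Bottleneck = longest station time
Station times: [13.2, 3.8, 9.7, 12.3]
Max = 13.2 min
Rate = 60 / 13.2
= 4.55 units/hour (bottleneck: 13.2min)


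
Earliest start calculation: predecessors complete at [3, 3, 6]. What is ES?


ES = max of all predecessor completion times
Predecessors: [3, 3, 6]
ES = max(3, 3, 6)
= 6


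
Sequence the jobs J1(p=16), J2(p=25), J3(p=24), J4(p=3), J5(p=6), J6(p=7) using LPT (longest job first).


LPT: sort by longest processing time first
  J2: p=25
  J3: p=24
  J1: p=16
  J6: p=7
  J5: p=6
  J4: p=3
Order: J2 → J3 → J1 → J6 → J5 → J4


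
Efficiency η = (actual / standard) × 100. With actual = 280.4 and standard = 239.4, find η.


Efficiency = (actual / standard) × 100
= (280.4 / 239.4) × 100
= 117.1%


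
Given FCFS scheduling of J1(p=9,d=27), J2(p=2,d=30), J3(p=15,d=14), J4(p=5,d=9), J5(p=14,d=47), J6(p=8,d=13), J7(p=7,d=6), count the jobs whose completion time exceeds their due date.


Completion vs due date:
  J1: C=9, d=27 → on time
  J2: C=11, d=30 → on time
  J3: C=26, d=14 → TARDY
  J4: C=31, d=9 → TARDY
  J5: C=45, d=47 → on time
  J6: C=53, d=13 → TARDY
  J7: C=60, d=6 → TARDY
Tardy jobs: J3, J4, J6, J7
Count = 4


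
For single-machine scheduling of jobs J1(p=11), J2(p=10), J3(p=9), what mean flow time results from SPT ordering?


SPT order: J3 → J2 → J1
Completion times:
  J3: C=9
  J2: C=19
  J1: C=30
Sum = 58, n = 3
Mean flow = 58/3
= 19.33


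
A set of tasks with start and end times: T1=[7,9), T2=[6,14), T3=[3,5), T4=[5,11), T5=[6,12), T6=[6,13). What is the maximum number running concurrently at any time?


Check each time point for overlaps:
  t=7: 5 tasks active (T1, T2, T4, T5, T6)
Max concurrent = 5


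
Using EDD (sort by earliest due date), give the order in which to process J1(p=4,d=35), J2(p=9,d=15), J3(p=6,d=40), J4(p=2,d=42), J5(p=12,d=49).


EDD: sort by earliest due date
  J2: d=15, p=9
  J1: d=35, p=4
  J3: d=40, p=6
  J4: d=42, p=2
  J5: d=49, p=12
Order: J2 → J1 → J3 → J4 → J5


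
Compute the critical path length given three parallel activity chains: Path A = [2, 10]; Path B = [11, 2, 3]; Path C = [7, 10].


Path A: 2 + 10 = 12
Path B: 11 + 2 + 3 = 16
Path C: 7 + 10 = 17
Critical path = longest = max(12, 16, 17)
= 17 (Path C)


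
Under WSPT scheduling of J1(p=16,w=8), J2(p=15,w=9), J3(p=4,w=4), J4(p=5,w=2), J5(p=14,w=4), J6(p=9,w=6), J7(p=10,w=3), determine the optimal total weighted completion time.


WSPT order (by p/w): J3 → J6 → J2 → J1 → J4 → J7 → J5
  J3: C=4, w·C=4×4=16
  J6: C=13, w·C=6×13=78
  J2: C=28, w·C=9×28=252
  J1: C=44, w·C=8×44=352
  J4: C=49, w·C=2×49=98
  J7: C=59, w·C=3×59=177
  J5: C=73, w·C=4×73=292
Σ w·C = 1265
= 1265


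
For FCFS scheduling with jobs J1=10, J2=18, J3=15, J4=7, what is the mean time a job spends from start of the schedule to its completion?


Completion times:
  J1: completes at 10
  J2: completes at 28
  J3: completes at 43
  J4: completes at 50
Sum = 131
Average = 131/4
= 32.75
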